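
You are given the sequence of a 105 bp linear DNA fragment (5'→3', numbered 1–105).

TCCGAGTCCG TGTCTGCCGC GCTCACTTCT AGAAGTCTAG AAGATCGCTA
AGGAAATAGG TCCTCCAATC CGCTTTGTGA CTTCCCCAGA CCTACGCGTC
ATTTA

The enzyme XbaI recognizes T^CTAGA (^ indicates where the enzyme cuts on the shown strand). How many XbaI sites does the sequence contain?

2

TCTAGA occurs starting at positions 28, 36.
XbaI cuts at 2 sites.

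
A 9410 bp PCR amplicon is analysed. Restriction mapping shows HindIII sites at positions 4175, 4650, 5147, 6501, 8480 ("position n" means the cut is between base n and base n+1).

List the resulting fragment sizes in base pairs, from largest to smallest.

4175, 1979, 1354, 930, 497, 475 bp

Linear molecule, 5 cuts → 6 fragments:
  4175 − 0 = 4175 bp
  4650 − 4175 = 475 bp
  5147 − 4650 = 497 bp
  6501 − 5147 = 1354 bp
  8480 − 6501 = 1979 bp
  9410 − 8480 = 930 bp
Sorted largest to smallest: 4175, 1979, 1354, 930, 497, 475 bp.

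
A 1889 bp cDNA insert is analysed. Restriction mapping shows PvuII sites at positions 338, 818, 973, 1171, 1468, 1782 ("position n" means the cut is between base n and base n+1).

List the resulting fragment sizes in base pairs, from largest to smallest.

Linear molecule, 6 cuts → 7 fragments:
  338 − 0 = 338 bp
  818 − 338 = 480 bp
  973 − 818 = 155 bp
  1171 − 973 = 198 bp
  1468 − 1171 = 297 bp
  1782 − 1468 = 314 bp
  1889 − 1782 = 107 bp
Sorted largest to smallest: 480, 338, 314, 297, 198, 155, 107 bp.

480, 338, 314, 297, 198, 155, 107 bp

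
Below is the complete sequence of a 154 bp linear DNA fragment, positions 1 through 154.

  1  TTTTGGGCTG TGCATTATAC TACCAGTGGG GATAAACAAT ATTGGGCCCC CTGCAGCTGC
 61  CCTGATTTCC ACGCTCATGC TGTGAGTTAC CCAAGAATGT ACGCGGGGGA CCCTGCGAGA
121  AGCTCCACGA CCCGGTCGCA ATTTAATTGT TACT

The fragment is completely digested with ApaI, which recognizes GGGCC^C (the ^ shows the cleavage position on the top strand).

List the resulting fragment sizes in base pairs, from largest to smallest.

106, 48 bp

The ApaI site (GGGCCC) starts at position 44.
ApaI cuts after base 5 of each site (before the last base), so after position 48.
Linear molecule, 1 cut → 2 fragments:
  1–48 → 48 bp
  49–154 → 106 bp
Sorted largest to smallest: 106, 48 bp.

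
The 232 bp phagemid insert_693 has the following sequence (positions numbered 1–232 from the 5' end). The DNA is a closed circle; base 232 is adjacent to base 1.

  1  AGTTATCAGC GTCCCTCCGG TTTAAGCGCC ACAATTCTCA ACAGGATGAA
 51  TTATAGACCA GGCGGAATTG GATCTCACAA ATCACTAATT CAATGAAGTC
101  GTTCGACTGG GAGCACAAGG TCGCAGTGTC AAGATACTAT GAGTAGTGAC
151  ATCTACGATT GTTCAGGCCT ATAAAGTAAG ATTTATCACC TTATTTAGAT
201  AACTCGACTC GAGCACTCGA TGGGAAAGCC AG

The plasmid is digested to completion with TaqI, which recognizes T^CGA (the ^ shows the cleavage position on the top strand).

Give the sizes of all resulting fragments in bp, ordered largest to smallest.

118, 101, 8, 5 bp

TaqI sites (TCGA) start at positions 103, 204, 209, 217.
TaqI cuts after the first base of each site, so after positions 103, 204, 209, 217.
Circular molecule, 4 cuts → 4 fragments:
  104–204 → 101 bp
  205–209 → 5 bp
  210–217 → 8 bp
  218–232 then 1–103 → 15 + 103 = 118 bp
Sorted largest to smallest: 118, 101, 8, 5 bp.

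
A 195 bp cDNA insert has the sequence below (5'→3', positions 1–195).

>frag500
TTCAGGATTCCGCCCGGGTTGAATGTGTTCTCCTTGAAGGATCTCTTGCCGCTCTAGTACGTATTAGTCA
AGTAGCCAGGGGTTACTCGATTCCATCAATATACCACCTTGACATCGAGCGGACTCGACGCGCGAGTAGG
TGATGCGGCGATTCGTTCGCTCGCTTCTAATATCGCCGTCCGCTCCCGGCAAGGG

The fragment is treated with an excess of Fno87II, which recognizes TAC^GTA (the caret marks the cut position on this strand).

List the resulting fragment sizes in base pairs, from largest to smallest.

135, 60 bp

The Fno87II site (TACGTA) starts at position 58.
Fno87II cuts after base 3 of each site, so after position 60.
Linear molecule, 1 cut → 2 fragments:
  1–60 → 60 bp
  61–195 → 135 bp
Sorted largest to smallest: 135, 60 bp.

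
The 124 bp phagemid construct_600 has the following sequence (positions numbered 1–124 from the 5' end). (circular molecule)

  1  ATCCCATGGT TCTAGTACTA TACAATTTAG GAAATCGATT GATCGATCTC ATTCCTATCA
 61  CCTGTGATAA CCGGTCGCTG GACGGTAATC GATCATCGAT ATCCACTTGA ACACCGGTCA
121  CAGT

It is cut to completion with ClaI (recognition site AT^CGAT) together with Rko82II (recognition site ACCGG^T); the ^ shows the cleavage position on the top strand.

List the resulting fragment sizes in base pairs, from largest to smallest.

42, 31, 21, 15, 8, 7 bp

ClaI sites (ATCGAT) start at positions 34, 42, 88, 95.
ClaI cuts after base 2 of each site, so after positions 35, 43, 89, 96.
Rko82II sites (ACCGGT) start at positions 70, 113.
Rko82II cuts after base 5 of each site (before the last base), so after positions 74, 117.
Combined cut positions: 35, 43, 74, 89, 96, 117.
Circular molecule, 6 cuts → 6 fragments:
  36–43 → 8 bp
  44–74 → 31 bp
  75–89 → 15 bp
  90–96 → 7 bp
  97–117 → 21 bp
  118–124 then 1–35 → 7 + 35 = 42 bp
Sorted largest to smallest: 42, 31, 21, 15, 8, 7 bp.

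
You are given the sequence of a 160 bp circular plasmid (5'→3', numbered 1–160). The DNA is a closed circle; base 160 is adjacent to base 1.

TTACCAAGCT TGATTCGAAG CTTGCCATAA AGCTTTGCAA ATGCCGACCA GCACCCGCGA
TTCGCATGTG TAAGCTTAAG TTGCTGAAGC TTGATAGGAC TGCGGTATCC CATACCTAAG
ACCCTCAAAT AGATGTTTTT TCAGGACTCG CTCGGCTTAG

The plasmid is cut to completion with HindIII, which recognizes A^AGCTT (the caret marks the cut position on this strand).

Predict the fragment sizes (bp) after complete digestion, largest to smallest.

HindIII sites (AAGCTT) start at positions 6, 18, 30, 72, 87.
HindIII cuts after the first base of each site, so after positions 6, 18, 30, 72, 87.
Circular molecule, 5 cuts → 5 fragments:
  7–18 → 12 bp
  19–30 → 12 bp
  31–72 → 42 bp
  73–87 → 15 bp
  88–160 then 1–6 → 73 + 6 = 79 bp
Sorted largest to smallest: 79, 42, 15, 12, 12 bp.

79, 42, 15, 12, 12 bp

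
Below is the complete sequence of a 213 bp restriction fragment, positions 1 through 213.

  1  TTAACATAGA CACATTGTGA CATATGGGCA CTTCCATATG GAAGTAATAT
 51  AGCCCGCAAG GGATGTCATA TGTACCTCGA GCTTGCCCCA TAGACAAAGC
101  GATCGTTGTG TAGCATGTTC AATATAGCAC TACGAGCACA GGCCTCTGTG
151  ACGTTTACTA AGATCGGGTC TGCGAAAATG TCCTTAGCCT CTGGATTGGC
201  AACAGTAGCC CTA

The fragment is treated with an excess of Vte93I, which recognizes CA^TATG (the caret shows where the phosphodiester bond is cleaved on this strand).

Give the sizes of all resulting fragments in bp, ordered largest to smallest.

145, 32, 22, 14 bp

Vte93I sites (CATATG) start at positions 21, 35, 67.
Vte93I cuts after base 2 of each site, so after positions 22, 36, 68.
Linear molecule, 3 cuts → 4 fragments:
  1–22 → 22 bp
  23–36 → 14 bp
  37–68 → 32 bp
  69–213 → 145 bp
Sorted largest to smallest: 145, 32, 22, 14 bp.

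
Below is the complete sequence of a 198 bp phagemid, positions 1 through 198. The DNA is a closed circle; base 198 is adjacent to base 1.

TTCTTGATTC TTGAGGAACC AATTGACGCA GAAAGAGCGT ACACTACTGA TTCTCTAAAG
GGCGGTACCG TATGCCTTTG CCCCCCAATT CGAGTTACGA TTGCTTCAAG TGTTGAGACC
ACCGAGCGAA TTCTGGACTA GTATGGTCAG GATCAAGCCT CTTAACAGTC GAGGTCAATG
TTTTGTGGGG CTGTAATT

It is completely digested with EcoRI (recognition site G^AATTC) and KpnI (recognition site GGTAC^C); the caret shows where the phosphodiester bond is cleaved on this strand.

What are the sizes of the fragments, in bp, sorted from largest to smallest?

138, 60 bp

The EcoRI site (GAATTC) starts at position 128.
EcoRI cuts after the first base of each site, so after position 128.
The KpnI site (GGTACC) starts at position 64.
KpnI cuts after base 5 of each site (before the last base), so after position 68.
Combined cut positions: 68, 128.
Circular molecule, 2 cuts → 2 fragments:
  69–128 → 60 bp
  129–198 then 1–68 → 70 + 68 = 138 bp
Sorted largest to smallest: 138, 60 bp.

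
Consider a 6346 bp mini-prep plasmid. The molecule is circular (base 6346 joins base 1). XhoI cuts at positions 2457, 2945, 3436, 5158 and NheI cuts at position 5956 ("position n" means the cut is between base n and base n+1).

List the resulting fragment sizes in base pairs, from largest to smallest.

Combined cut positions (sorted): 2457, 2945, 3436, 5158, 5956.
Circular molecule, 5 cuts → 5 fragments:
  2945 − 2457 = 488 bp
  3436 − 2945 = 491 bp
  5158 − 3436 = 1722 bp
  5956 − 5158 = 798 bp
  wrap: 6346 − 5956 + 2457 = 2847 bp
Sorted largest to smallest: 2847, 1722, 798, 491, 488 bp.

2847, 1722, 798, 491, 488 bp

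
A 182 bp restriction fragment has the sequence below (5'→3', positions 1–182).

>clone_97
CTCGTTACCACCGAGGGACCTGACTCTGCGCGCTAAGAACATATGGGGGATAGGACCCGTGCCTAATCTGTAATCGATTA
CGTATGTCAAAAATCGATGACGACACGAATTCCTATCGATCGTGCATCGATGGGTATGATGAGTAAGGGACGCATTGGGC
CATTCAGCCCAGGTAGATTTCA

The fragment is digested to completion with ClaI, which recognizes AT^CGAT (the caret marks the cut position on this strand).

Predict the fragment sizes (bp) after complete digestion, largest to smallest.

74, 55, 22, 20, 11 bp

ClaI sites (ATCGAT) start at positions 73, 93, 115, 126.
ClaI cuts after base 2 of each site, so after positions 74, 94, 116, 127.
Linear molecule, 4 cuts → 5 fragments:
  1–74 → 74 bp
  75–94 → 20 bp
  95–116 → 22 bp
  117–127 → 11 bp
  128–182 → 55 bp
Sorted largest to smallest: 74, 55, 22, 20, 11 bp.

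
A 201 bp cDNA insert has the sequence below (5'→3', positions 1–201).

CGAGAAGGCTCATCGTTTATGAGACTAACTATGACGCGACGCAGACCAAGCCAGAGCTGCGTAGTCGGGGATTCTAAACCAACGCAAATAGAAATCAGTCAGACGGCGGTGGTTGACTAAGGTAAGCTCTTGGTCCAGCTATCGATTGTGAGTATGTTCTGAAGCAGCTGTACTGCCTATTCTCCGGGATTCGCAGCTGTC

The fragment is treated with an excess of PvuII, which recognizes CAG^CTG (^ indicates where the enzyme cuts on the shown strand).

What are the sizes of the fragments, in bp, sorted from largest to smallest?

167, 29, 5 bp

PvuII sites (CAGCTG) start at positions 165, 194.
PvuII cuts after base 3 of each site, so after positions 167, 196.
Linear molecule, 2 cuts → 3 fragments:
  1–167 → 167 bp
  168–196 → 29 bp
  197–201 → 5 bp
Sorted largest to smallest: 167, 29, 5 bp.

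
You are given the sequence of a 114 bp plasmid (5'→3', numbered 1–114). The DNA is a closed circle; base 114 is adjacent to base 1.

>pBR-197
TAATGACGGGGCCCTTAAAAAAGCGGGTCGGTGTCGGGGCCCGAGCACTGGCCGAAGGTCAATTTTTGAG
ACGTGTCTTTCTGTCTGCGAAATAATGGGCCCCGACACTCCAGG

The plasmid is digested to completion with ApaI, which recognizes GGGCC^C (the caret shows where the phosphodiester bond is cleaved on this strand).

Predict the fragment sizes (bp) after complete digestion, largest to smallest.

ApaI sites (GGGCCC) start at positions 9, 37, 97.
ApaI cuts after base 5 of each site (before the last base), so after positions 13, 41, 101.
Circular molecule, 3 cuts → 3 fragments:
  14–41 → 28 bp
  42–101 → 60 bp
  102–114 then 1–13 → 13 + 13 = 26 bp
Sorted largest to smallest: 60, 28, 26 bp.

60, 28, 26 bp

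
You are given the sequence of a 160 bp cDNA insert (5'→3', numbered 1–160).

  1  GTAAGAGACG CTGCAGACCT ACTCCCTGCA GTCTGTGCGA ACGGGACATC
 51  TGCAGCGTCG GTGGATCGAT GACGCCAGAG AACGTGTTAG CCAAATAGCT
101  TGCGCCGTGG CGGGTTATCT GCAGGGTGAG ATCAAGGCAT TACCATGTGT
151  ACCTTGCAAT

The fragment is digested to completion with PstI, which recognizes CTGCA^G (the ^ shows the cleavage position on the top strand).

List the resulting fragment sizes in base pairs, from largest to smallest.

69, 37, 24, 15, 15 bp

PstI sites (CTGCAG) start at positions 11, 26, 50, 119.
PstI cuts after base 5 of each site (before the last base), so after positions 15, 30, 54, 123.
Linear molecule, 4 cuts → 5 fragments:
  1–15 → 15 bp
  16–30 → 15 bp
  31–54 → 24 bp
  55–123 → 69 bp
  124–160 → 37 bp
Sorted largest to smallest: 69, 37, 24, 15, 15 bp.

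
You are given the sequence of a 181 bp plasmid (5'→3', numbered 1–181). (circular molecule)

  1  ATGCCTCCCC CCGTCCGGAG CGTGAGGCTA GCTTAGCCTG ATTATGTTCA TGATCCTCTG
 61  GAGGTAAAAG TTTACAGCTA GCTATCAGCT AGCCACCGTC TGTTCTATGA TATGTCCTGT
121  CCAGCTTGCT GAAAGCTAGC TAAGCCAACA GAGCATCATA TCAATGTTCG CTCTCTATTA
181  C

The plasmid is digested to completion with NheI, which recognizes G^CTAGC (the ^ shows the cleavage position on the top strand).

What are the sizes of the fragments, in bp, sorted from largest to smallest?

NheI sites (GCTAGC) start at positions 27, 77, 88, 135.
NheI cuts after the first base of each site, so after positions 27, 77, 88, 135.
Circular molecule, 4 cuts → 4 fragments:
  28–77 → 50 bp
  78–88 → 11 bp
  89–135 → 47 bp
  136–181 then 1–27 → 46 + 27 = 73 bp
Sorted largest to smallest: 73, 50, 47, 11 bp.

73, 50, 47, 11 bp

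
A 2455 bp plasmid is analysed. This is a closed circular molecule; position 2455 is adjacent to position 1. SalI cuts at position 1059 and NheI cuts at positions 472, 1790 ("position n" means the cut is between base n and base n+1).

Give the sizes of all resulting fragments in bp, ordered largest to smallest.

Combined cut positions (sorted): 472, 1059, 1790.
Circular molecule, 3 cuts → 3 fragments:
  1059 − 472 = 587 bp
  1790 − 1059 = 731 bp
  wrap: 2455 − 1790 + 472 = 1137 bp
Sorted largest to smallest: 1137, 731, 587 bp.

1137, 731, 587 bp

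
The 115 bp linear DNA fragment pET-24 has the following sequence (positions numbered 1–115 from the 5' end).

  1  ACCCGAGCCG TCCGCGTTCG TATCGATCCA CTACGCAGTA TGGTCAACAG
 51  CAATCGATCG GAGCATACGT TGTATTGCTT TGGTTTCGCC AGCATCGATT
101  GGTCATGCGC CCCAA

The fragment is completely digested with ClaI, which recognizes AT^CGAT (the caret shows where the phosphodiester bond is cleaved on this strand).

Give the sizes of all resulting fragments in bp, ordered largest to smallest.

41, 31, 23, 20 bp

ClaI sites (ATCGAT) start at positions 22, 53, 94.
ClaI cuts after base 2 of each site, so after positions 23, 54, 95.
Linear molecule, 3 cuts → 4 fragments:
  1–23 → 23 bp
  24–54 → 31 bp
  55–95 → 41 bp
  96–115 → 20 bp
Sorted largest to smallest: 41, 31, 23, 20 bp.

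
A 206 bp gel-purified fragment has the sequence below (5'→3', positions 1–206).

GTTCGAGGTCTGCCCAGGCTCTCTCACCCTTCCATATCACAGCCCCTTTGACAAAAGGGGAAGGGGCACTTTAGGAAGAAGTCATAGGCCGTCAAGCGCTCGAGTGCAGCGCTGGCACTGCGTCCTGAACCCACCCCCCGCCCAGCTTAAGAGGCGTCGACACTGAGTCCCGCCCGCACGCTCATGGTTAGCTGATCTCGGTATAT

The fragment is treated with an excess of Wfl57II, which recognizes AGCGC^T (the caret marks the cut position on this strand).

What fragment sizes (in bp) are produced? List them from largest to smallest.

Wfl57II sites (AGCGCT) start at positions 95, 108.
Wfl57II cuts after base 5 of each site (before the last base), so after positions 99, 112.
Linear molecule, 2 cuts → 3 fragments:
  1–99 → 99 bp
  100–112 → 13 bp
  113–206 → 94 bp
Sorted largest to smallest: 99, 94, 13 bp.

99, 94, 13 bp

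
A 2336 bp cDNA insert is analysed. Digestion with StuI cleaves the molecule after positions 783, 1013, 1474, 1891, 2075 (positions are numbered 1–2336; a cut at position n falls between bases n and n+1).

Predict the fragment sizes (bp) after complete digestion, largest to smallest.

Linear molecule, 5 cuts → 6 fragments:
  783 − 0 = 783 bp
  1013 − 783 = 230 bp
  1474 − 1013 = 461 bp
  1891 − 1474 = 417 bp
  2075 − 1891 = 184 bp
  2336 − 2075 = 261 bp
Sorted largest to smallest: 783, 461, 417, 261, 230, 184 bp.

783, 461, 417, 261, 230, 184 bp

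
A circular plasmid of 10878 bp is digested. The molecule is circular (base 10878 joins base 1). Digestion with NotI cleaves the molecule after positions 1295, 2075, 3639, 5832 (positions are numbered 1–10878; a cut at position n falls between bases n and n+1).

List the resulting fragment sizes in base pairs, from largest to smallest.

Circular molecule, 4 cuts → 4 fragments:
  2075 − 1295 = 780 bp
  3639 − 2075 = 1564 bp
  5832 − 3639 = 2193 bp
  wrap: 10878 − 5832 + 1295 = 6341 bp
Sorted largest to smallest: 6341, 2193, 1564, 780 bp.

6341, 2193, 1564, 780 bp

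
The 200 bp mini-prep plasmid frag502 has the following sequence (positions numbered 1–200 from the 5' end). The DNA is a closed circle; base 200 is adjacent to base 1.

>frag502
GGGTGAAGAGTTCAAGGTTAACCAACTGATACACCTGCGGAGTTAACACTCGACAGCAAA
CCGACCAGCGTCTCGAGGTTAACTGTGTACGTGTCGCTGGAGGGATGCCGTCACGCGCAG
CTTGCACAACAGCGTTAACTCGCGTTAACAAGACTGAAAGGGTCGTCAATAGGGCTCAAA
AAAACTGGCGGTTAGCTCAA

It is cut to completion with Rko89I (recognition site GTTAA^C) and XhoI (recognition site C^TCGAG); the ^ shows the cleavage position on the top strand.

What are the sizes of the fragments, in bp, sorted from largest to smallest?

73, 56, 26, 25, 10, 10 bp

Rko89I sites (GTTAAC) start at positions 17, 42, 78, 134, 144.
Rko89I cuts after base 5 of each site (before the last base), so after positions 21, 46, 82, 138, 148.
The XhoI site (CTCGAG) starts at position 72.
XhoI cuts after the first base of each site, so after position 72.
Combined cut positions: 21, 46, 72, 82, 138, 148.
Circular molecule, 6 cuts → 6 fragments:
  22–46 → 25 bp
  47–72 → 26 bp
  73–82 → 10 bp
  83–138 → 56 bp
  139–148 → 10 bp
  149–200 then 1–21 → 52 + 21 = 73 bp
Sorted largest to smallest: 73, 56, 26, 25, 10, 10 bp.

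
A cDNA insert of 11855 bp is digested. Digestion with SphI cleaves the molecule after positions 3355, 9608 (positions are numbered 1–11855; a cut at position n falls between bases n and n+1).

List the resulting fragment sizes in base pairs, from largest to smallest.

6253, 3355, 2247 bp

Linear molecule, 2 cuts → 3 fragments:
  3355 − 0 = 3355 bp
  9608 − 3355 = 6253 bp
  11855 − 9608 = 2247 bp
Sorted largest to smallest: 6253, 3355, 2247 bp.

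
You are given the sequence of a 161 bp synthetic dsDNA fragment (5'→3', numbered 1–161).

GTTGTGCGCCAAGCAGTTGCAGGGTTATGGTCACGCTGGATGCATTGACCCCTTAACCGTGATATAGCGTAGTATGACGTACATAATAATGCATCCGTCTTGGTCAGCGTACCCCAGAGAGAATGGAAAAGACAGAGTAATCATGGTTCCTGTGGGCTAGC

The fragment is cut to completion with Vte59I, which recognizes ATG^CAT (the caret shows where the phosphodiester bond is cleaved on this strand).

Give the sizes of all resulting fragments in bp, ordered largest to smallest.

Vte59I sites (ATGCAT) start at positions 40, 89.
Vte59I cuts after base 3 of each site, so after positions 42, 91.
Linear molecule, 2 cuts → 3 fragments:
  1–42 → 42 bp
  43–91 → 49 bp
  92–161 → 70 bp
Sorted largest to smallest: 70, 49, 42 bp.

70, 49, 42 bp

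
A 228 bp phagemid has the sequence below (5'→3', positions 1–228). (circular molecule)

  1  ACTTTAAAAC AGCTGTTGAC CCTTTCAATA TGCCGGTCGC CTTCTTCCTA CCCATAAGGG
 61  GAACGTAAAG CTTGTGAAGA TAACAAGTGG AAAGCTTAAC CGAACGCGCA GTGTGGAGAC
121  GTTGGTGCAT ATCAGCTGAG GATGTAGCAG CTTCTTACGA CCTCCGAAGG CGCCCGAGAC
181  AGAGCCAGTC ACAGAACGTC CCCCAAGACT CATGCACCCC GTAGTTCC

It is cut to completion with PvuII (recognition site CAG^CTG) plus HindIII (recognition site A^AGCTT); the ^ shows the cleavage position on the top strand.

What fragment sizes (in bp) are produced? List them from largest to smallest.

PvuII sites (CAGCTG) start at positions 10, 133.
PvuII cuts after base 3 of each site, so after positions 12, 135.
HindIII sites (AAGCTT) start at positions 68, 92.
HindIII cuts after the first base of each site, so after positions 68, 92.
Combined cut positions: 12, 68, 92, 135.
Circular molecule, 4 cuts → 4 fragments:
  13–68 → 56 bp
  69–92 → 24 bp
  93–135 → 43 bp
  136–228 then 1–12 → 93 + 12 = 105 bp
Sorted largest to smallest: 105, 56, 43, 24 bp.

105, 56, 43, 24 bp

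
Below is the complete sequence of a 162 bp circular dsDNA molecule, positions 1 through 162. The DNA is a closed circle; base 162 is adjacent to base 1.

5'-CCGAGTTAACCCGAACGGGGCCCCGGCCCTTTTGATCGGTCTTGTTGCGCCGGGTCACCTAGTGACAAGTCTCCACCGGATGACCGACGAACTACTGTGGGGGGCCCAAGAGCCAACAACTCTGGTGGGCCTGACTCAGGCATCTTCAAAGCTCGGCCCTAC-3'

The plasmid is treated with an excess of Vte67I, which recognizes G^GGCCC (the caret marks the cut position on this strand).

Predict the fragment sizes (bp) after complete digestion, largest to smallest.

Vte67I sites (GGGCCC) start at positions 18, 102.
Vte67I cuts after the first base of each site, so after positions 18, 102.
Circular molecule, 2 cuts → 2 fragments:
  19–102 → 84 bp
  103–162 then 1–18 → 60 + 18 = 78 bp
Sorted largest to smallest: 84, 78 bp.

84, 78 bp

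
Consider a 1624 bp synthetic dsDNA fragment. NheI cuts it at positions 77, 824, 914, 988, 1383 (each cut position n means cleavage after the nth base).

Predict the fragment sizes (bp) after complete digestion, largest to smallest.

Linear molecule, 5 cuts → 6 fragments:
  77 − 0 = 77 bp
  824 − 77 = 747 bp
  914 − 824 = 90 bp
  988 − 914 = 74 bp
  1383 − 988 = 395 bp
  1624 − 1383 = 241 bp
Sorted largest to smallest: 747, 395, 241, 90, 77, 74 bp.

747, 395, 241, 90, 77, 74 bp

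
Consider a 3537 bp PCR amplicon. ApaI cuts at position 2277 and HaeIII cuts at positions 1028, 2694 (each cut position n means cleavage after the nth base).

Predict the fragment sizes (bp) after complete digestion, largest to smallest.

1249, 1028, 843, 417 bp

Combined cut positions (sorted): 1028, 2277, 2694.
Linear molecule, 3 cuts → 4 fragments:
  1028 − 0 = 1028 bp
  2277 − 1028 = 1249 bp
  2694 − 2277 = 417 bp
  3537 − 2694 = 843 bp
Sorted largest to smallest: 1249, 1028, 843, 417 bp.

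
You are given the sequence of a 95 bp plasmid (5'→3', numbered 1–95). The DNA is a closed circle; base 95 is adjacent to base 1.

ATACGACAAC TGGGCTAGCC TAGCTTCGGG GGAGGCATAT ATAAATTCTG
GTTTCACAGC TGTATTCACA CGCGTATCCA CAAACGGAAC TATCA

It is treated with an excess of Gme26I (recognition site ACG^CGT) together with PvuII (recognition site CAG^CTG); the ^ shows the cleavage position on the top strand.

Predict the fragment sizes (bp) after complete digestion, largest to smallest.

The Gme26I site (ACGCGT) starts at position 70.
Gme26I cuts after base 3 of each site, so after position 72.
The PvuII site (CAGCTG) starts at position 57.
PvuII cuts after base 3 of each site, so after position 59.
Combined cut positions: 59, 72.
Circular molecule, 2 cuts → 2 fragments:
  60–72 → 13 bp
  73–95 then 1–59 → 23 + 59 = 82 bp
Sorted largest to smallest: 82, 13 bp.

82, 13 bp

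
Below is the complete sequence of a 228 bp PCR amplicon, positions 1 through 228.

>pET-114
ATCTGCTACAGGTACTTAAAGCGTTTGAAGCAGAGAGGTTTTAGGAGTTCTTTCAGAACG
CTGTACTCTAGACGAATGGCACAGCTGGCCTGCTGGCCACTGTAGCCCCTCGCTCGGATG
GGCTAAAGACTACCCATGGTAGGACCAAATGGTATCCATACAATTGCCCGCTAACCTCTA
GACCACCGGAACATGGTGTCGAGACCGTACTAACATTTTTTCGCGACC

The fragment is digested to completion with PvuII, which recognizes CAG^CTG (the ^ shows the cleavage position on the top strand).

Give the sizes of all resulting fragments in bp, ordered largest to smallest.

144, 84 bp

The PvuII site (CAGCTG) starts at position 82.
PvuII cuts after base 3 of each site, so after position 84.
Linear molecule, 1 cut → 2 fragments:
  1–84 → 84 bp
  85–228 → 144 bp
Sorted largest to smallest: 144, 84 bp.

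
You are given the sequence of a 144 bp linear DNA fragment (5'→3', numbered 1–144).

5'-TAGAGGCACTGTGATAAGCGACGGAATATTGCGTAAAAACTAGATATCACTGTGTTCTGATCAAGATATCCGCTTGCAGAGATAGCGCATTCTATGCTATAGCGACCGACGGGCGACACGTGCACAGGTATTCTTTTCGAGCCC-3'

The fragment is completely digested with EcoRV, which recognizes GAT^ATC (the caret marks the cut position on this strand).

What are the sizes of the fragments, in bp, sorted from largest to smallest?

EcoRV sites (GATATC) start at positions 43, 65.
EcoRV cuts after base 3 of each site, so after positions 45, 67.
Linear molecule, 2 cuts → 3 fragments:
  1–45 → 45 bp
  46–67 → 22 bp
  68–144 → 77 bp
Sorted largest to smallest: 77, 45, 22 bp.

77, 45, 22 bp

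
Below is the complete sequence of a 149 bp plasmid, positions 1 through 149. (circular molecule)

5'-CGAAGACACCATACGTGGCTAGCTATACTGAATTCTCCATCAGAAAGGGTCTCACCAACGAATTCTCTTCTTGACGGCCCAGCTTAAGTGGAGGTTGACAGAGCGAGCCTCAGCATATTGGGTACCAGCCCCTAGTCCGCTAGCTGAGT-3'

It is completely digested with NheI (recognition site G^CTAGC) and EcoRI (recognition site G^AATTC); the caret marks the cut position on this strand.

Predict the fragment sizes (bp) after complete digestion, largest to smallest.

NheI sites (GCTAGC) start at positions 18, 139.
NheI cuts after the first base of each site, so after positions 18, 139.
EcoRI sites (GAATTC) start at positions 30, 60.
EcoRI cuts after the first base of each site, so after positions 30, 60.
Combined cut positions: 18, 30, 60, 139.
Circular molecule, 4 cuts → 4 fragments:
  19–30 → 12 bp
  31–60 → 30 bp
  61–139 → 79 bp
  140–149 then 1–18 → 10 + 18 = 28 bp
Sorted largest to smallest: 79, 30, 28, 12 bp.

79, 30, 28, 12 bp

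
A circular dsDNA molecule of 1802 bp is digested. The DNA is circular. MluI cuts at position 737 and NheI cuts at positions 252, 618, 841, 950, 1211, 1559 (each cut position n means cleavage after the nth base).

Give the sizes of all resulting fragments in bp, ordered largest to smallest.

Combined cut positions (sorted): 252, 618, 737, 841, 950, 1211, 1559.
Circular molecule, 7 cuts → 7 fragments:
  618 − 252 = 366 bp
  737 − 618 = 119 bp
  841 − 737 = 104 bp
  950 − 841 = 109 bp
  1211 − 950 = 261 bp
  1559 − 1211 = 348 bp
  wrap: 1802 − 1559 + 252 = 495 bp
Sorted largest to smallest: 495, 366, 348, 261, 119, 109, 104 bp.

495, 366, 348, 261, 119, 109, 104 bp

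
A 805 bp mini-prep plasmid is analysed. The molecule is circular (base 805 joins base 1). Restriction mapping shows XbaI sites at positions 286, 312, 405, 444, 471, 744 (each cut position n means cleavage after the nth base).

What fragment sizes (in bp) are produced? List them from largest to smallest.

Circular molecule, 6 cuts → 6 fragments:
  312 − 286 = 26 bp
  405 − 312 = 93 bp
  444 − 405 = 39 bp
  471 − 444 = 27 bp
  744 − 471 = 273 bp
  wrap: 805 − 744 + 286 = 347 bp
Sorted largest to smallest: 347, 273, 93, 39, 27, 26 bp.

347, 273, 93, 39, 27, 26 bp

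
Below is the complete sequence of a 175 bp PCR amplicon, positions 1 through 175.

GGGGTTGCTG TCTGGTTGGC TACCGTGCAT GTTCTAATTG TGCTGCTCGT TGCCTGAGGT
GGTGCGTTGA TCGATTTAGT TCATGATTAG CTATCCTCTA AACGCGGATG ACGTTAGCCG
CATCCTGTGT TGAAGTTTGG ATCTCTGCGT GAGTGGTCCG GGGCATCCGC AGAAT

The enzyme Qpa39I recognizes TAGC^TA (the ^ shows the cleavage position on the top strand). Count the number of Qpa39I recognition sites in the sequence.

1

TAGCTA occurs starting at position 88.
Qpa39I cuts at 1 site.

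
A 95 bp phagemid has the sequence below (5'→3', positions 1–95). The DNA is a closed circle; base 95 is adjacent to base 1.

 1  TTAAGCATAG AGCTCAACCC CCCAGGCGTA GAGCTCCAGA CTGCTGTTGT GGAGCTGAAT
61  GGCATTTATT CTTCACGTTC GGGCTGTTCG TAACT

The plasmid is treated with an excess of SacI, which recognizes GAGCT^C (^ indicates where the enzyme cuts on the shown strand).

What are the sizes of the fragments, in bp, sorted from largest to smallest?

74, 21 bp

SacI sites (GAGCTC) start at positions 10, 31.
SacI cuts after base 5 of each site (before the last base), so after positions 14, 35.
Circular molecule, 2 cuts → 2 fragments:
  15–35 → 21 bp
  36–95 then 1–14 → 60 + 14 = 74 bp
Sorted largest to smallest: 74, 21 bp.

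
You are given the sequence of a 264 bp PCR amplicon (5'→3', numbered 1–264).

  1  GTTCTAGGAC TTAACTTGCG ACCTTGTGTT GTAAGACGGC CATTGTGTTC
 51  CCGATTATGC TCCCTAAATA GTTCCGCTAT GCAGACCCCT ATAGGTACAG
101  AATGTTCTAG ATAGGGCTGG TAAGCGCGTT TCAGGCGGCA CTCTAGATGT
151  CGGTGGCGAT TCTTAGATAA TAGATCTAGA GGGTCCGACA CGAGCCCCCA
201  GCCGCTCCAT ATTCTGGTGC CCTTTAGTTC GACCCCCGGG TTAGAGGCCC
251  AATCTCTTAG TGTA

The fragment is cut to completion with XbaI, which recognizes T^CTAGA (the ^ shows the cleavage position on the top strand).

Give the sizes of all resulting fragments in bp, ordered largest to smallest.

XbaI sites (TCTAGA) start at positions 106, 142, 175.
XbaI cuts after the first base of each site, so after positions 106, 142, 175.
Linear molecule, 3 cuts → 4 fragments:
  1–106 → 106 bp
  107–142 → 36 bp
  143–175 → 33 bp
  176–264 → 89 bp
Sorted largest to smallest: 106, 89, 36, 33 bp.

106, 89, 36, 33 bp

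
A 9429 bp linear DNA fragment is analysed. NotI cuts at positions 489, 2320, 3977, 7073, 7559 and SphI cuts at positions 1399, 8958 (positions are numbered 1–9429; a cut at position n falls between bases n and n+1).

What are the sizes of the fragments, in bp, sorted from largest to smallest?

3096, 1657, 1399, 921, 910, 489, 486, 471 bp

Combined cut positions (sorted): 489, 1399, 2320, 3977, 7073, 7559, 8958.
Linear molecule, 7 cuts → 8 fragments:
  489 − 0 = 489 bp
  1399 − 489 = 910 bp
  2320 − 1399 = 921 bp
  3977 − 2320 = 1657 bp
  7073 − 3977 = 3096 bp
  7559 − 7073 = 486 bp
  8958 − 7559 = 1399 bp
  9429 − 8958 = 471 bp
Sorted largest to smallest: 3096, 1657, 1399, 921, 910, 489, 486, 471 bp.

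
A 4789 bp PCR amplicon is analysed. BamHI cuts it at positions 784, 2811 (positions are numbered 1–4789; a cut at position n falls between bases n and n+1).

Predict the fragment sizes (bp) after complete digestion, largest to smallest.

Linear molecule, 2 cuts → 3 fragments:
  784 − 0 = 784 bp
  2811 − 784 = 2027 bp
  4789 − 2811 = 1978 bp
Sorted largest to smallest: 2027, 1978, 784 bp.

2027, 1978, 784 bp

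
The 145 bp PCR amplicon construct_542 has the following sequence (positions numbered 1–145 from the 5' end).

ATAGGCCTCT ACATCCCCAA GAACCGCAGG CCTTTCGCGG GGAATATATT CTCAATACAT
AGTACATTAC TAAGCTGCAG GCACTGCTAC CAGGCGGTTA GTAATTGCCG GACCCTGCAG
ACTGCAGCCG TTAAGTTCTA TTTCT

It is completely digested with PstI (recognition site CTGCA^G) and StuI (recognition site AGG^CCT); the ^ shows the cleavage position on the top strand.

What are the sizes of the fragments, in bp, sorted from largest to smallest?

PstI sites (CTGCAG) start at positions 75, 115, 122.
PstI cuts after base 5 of each site (before the last base), so after positions 79, 119, 126.
StuI sites (AGGCCT) start at positions 3, 28.
StuI cuts after base 3 of each site, so after positions 5, 30.
Combined cut positions: 5, 30, 79, 119, 126.
Linear molecule, 5 cuts → 6 fragments:
  1–5 → 5 bp
  6–30 → 25 bp
  31–79 → 49 bp
  80–119 → 40 bp
  120–126 → 7 bp
  127–145 → 19 bp
Sorted largest to smallest: 49, 40, 25, 19, 7, 5 bp.

49, 40, 25, 19, 7, 5 bp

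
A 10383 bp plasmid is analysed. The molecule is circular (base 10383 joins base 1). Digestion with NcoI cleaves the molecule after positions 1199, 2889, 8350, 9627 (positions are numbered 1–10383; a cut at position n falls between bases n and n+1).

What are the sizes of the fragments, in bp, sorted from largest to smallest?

5461, 1955, 1690, 1277 bp

Circular molecule, 4 cuts → 4 fragments:
  2889 − 1199 = 1690 bp
  8350 − 2889 = 5461 bp
  9627 − 8350 = 1277 bp
  wrap: 10383 − 9627 + 1199 = 1955 bp
Sorted largest to smallest: 5461, 1955, 1690, 1277 bp.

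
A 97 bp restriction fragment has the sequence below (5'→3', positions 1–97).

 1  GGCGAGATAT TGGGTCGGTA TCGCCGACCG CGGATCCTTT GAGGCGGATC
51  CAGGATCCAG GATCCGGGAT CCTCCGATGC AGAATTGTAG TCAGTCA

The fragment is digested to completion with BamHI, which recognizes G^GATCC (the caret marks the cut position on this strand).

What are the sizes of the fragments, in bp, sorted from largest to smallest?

BamHI sites (GGATCC) start at positions 32, 46, 53, 60, 67.
BamHI cuts after the first base of each site, so after positions 32, 46, 53, 60, 67.
Linear molecule, 5 cuts → 6 fragments:
  1–32 → 32 bp
  33–46 → 14 bp
  47–53 → 7 bp
  54–60 → 7 bp
  61–67 → 7 bp
  68–97 → 30 bp
Sorted largest to smallest: 32, 30, 14, 7, 7, 7 bp.

32, 30, 14, 7, 7, 7 bp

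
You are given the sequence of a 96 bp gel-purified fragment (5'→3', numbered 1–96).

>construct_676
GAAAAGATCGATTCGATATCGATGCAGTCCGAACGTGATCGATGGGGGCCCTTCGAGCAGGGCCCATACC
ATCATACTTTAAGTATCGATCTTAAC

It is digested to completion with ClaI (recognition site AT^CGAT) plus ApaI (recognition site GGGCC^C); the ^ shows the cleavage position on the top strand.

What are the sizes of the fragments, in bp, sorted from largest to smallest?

22, 20, 14, 11, 11, 10, 8 bp

ClaI sites (ATCGAT) start at positions 7, 18, 38, 85.
ClaI cuts after base 2 of each site, so after positions 8, 19, 39, 86.
ApaI sites (GGGCCC) start at positions 46, 60.
ApaI cuts after base 5 of each site (before the last base), so after positions 50, 64.
Combined cut positions: 8, 19, 39, 50, 64, 86.
Linear molecule, 6 cuts → 7 fragments:
  1–8 → 8 bp
  9–19 → 11 bp
  20–39 → 20 bp
  40–50 → 11 bp
  51–64 → 14 bp
  65–86 → 22 bp
  87–96 → 10 bp
Sorted largest to smallest: 22, 20, 14, 11, 11, 10, 8 bp.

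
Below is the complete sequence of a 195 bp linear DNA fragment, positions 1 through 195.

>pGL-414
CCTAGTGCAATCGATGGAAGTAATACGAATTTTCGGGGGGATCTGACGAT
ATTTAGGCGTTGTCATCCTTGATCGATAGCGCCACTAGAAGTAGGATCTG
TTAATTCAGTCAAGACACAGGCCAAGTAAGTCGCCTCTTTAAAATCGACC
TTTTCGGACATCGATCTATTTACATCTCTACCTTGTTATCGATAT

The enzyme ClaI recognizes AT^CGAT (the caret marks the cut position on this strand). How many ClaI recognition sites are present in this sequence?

4

ATCGAT occurs starting at positions 10, 72, 160, 188.
ClaI cuts at 4 sites.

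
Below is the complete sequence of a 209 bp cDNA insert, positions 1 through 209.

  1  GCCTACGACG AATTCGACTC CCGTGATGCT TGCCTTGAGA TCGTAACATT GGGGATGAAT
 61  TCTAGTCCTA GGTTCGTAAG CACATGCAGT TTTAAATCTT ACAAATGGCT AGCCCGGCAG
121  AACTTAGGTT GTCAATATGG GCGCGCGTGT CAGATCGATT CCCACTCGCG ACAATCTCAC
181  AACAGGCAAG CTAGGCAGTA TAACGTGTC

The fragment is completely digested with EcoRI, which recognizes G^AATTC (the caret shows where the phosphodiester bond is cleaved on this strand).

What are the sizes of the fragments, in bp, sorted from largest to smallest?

EcoRI sites (GAATTC) start at positions 10, 57.
EcoRI cuts after the first base of each site, so after positions 10, 57.
Linear molecule, 2 cuts → 3 fragments:
  1–10 → 10 bp
  11–57 → 47 bp
  58–209 → 152 bp
Sorted largest to smallest: 152, 47, 10 bp.

152, 47, 10 bp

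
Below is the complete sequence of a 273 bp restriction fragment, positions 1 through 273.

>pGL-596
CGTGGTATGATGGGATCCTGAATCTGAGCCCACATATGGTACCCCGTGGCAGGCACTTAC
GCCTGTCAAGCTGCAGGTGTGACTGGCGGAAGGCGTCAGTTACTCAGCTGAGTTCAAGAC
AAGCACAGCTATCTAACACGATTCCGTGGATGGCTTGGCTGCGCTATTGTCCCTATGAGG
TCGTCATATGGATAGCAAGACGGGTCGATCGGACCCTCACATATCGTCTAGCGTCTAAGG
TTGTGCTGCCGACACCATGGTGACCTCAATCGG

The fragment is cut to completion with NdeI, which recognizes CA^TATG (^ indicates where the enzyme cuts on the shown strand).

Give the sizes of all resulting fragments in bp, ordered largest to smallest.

152, 87, 34 bp

NdeI sites (CATATG) start at positions 33, 185.
NdeI cuts after base 2 of each site, so after positions 34, 186.
Linear molecule, 2 cuts → 3 fragments:
  1–34 → 34 bp
  35–186 → 152 bp
  187–273 → 87 bp
Sorted largest to smallest: 152, 87, 34 bp.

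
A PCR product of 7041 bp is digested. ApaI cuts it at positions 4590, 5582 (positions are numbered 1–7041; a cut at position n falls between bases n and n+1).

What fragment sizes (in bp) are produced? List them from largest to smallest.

Linear molecule, 2 cuts → 3 fragments:
  4590 − 0 = 4590 bp
  5582 − 4590 = 992 bp
  7041 − 5582 = 1459 bp
Sorted largest to smallest: 4590, 1459, 992 bp.

4590, 1459, 992 bp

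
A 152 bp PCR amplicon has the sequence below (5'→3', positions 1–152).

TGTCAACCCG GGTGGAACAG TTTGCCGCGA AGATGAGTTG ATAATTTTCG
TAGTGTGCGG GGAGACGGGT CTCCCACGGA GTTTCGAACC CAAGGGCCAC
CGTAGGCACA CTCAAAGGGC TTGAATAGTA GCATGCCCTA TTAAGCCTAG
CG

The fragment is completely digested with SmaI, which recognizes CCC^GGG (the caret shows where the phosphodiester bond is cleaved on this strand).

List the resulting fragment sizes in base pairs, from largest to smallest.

143, 9 bp

The SmaI site (CCCGGG) starts at position 7.
SmaI cuts after base 3 of each site, so after position 9.
Linear molecule, 1 cut → 2 fragments:
  1–9 → 9 bp
  10–152 → 143 bp
Sorted largest to smallest: 143, 9 bp.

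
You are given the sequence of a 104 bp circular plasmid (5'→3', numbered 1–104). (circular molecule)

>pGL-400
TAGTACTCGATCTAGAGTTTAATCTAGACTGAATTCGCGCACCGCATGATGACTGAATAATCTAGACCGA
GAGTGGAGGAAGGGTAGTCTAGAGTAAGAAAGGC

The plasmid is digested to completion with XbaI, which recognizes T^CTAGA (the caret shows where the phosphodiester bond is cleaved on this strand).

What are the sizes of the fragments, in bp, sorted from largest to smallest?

38, 27, 27, 12 bp

XbaI sites (TCTAGA) start at positions 11, 23, 61, 88.
XbaI cuts after the first base of each site, so after positions 11, 23, 61, 88.
Circular molecule, 4 cuts → 4 fragments:
  12–23 → 12 bp
  24–61 → 38 bp
  62–88 → 27 bp
  89–104 then 1–11 → 16 + 11 = 27 bp
Sorted largest to smallest: 38, 27, 27, 12 bp.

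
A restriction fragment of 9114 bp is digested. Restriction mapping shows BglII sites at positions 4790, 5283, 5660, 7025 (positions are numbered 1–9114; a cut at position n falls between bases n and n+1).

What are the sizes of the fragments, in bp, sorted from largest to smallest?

4790, 2089, 1365, 493, 377 bp

Linear molecule, 4 cuts → 5 fragments:
  4790 − 0 = 4790 bp
  5283 − 4790 = 493 bp
  5660 − 5283 = 377 bp
  7025 − 5660 = 1365 bp
  9114 − 7025 = 2089 bp
Sorted largest to smallest: 4790, 2089, 1365, 493, 377 bp.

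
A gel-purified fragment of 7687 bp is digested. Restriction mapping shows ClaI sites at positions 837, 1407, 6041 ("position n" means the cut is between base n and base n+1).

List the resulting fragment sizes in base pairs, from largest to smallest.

Linear molecule, 3 cuts → 4 fragments:
  837 − 0 = 837 bp
  1407 − 837 = 570 bp
  6041 − 1407 = 4634 bp
  7687 − 6041 = 1646 bp
Sorted largest to smallest: 4634, 1646, 837, 570 bp.

4634, 1646, 837, 570 bp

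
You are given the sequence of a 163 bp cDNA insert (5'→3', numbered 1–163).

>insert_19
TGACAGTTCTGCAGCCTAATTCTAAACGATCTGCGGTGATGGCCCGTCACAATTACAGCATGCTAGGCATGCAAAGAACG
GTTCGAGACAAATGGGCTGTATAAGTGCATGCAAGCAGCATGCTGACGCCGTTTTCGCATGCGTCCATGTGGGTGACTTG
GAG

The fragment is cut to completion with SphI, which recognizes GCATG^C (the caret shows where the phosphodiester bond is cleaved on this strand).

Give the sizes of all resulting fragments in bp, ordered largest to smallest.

62, 40, 22, 19, 11, 9 bp

SphI sites (GCATGC) start at positions 58, 67, 107, 118, 137.
SphI cuts after base 5 of each site (before the last base), so after positions 62, 71, 111, 122, 141.
Linear molecule, 5 cuts → 6 fragments:
  1–62 → 62 bp
  63–71 → 9 bp
  72–111 → 40 bp
  112–122 → 11 bp
  123–141 → 19 bp
  142–163 → 22 bp
Sorted largest to smallest: 62, 40, 22, 19, 11, 9 bp.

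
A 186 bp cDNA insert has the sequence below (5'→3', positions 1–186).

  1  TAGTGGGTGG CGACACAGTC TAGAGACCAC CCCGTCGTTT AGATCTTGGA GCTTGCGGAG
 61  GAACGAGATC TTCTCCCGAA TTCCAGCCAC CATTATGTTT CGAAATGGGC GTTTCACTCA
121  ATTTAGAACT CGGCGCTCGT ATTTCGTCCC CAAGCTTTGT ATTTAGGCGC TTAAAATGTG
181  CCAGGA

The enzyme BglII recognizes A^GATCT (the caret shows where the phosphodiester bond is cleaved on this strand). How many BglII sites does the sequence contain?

AGATCT occurs starting at positions 41, 66.
BglII cuts at 2 sites.

2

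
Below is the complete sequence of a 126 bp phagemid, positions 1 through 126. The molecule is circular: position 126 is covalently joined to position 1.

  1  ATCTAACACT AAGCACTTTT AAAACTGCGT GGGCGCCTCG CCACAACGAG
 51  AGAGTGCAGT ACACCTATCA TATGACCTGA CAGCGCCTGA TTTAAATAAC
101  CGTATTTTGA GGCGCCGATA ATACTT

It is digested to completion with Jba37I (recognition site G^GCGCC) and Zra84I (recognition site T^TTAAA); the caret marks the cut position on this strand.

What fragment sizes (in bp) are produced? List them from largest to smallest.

59, 33, 20, 14 bp

Jba37I sites (GGCGCC) start at positions 32, 111.
Jba37I cuts after the first base of each site, so after positions 32, 111.
Zra84I sites (TTTAAA) start at positions 18, 91.
Zra84I cuts after the first base of each site, so after positions 18, 91.
Combined cut positions: 18, 32, 91, 111.
Circular molecule, 4 cuts → 4 fragments:
  19–32 → 14 bp
  33–91 → 59 bp
  92–111 → 20 bp
  112–126 then 1–18 → 15 + 18 = 33 bp
Sorted largest to smallest: 59, 33, 20, 14 bp.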